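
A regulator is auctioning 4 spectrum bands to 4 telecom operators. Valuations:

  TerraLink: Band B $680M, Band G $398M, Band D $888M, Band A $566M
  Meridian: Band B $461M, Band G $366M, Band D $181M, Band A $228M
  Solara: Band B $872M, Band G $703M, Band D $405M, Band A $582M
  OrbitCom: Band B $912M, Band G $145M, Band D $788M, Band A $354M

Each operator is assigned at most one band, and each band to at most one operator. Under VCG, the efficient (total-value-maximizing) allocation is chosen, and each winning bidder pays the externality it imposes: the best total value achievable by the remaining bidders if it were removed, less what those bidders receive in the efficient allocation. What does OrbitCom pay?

OrbitCom pays $290M.

Efficient allocation: TerraLink→Band D ($888M), Meridian→Band G ($366M), Solara→Band A ($582M), OrbitCom→Band B ($912M); total welfare W = $2748M.
OrbitCom receives Band B at value $912M, so the others get W − 912 = $1836M.
Without OrbitCom: best allocation of the remaining 3 bidders over all 4 bands is TerraLink→Band D ($888M), Meridian→Band G ($366M), Solara→Band B ($872M), total $2126M.
VCG payment = (others' best without OrbitCom) − (others' welfare with OrbitCom) = 2126 − 1836 = $290M.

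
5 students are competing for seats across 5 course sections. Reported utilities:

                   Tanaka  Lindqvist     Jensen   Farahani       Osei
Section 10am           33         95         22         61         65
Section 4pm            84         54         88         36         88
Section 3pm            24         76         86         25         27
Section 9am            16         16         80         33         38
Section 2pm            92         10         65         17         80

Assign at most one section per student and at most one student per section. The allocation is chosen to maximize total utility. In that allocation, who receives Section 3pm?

This is a one-to-one assignment (maximum-weight bipartite matching).
Optimal: Tanaka→Section 2pm (92 points), Lindqvist→Section 3pm (76 points), Jensen→Section 9am (80 points), Farahani→Section 10am (61 points), Osei→Section 4pm (88 points) — total 92+76+80+61+88 = 397 points.
Column-greedy (each section in turn goes to its best remaining student) gives 335 points, worse by 62.
Swapping Lindqvist↔Tanaka (Lindqvist→Section 2pm 10 points, Tanaka→Section 3pm 24 points) loses 134.
Lindqvist's own top section is Section 10am (95 points), but forcing Lindqvist→Section 10am and reassigning the rest optimally gives only 394 points — worse by 3.

Lindqvist receives Section 3pm.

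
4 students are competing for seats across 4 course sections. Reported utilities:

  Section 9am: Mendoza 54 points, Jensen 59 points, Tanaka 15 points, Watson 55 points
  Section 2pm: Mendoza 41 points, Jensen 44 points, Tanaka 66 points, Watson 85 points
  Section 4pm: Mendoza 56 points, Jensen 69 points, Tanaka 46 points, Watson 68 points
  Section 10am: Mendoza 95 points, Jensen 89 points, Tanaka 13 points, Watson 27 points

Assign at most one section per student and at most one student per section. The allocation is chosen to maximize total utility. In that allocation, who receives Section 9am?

Optimal: Mendoza→Section 10am (95 points), Jensen→Section 9am (59 points), Tanaka→Section 2pm (66 points), Watson→Section 4pm (68 points) — total 95+59+66+68 = 288 points.
Row-greedy (each student in turn takes its best remaining section) gives 285 points, worse by 3.
Swapping Watson↔Mendoza (Watson→Section 10am 27 points, Mendoza→Section 4pm 56 points) loses 80.
No other one-to-one assignment exceeds 288 points.
Jensen's own top section is Section 10am (89 points), but forcing Jensen→Section 10am and reassigning the rest optimally gives only 277 points — worse by 11.

Jensen receives Section 9am.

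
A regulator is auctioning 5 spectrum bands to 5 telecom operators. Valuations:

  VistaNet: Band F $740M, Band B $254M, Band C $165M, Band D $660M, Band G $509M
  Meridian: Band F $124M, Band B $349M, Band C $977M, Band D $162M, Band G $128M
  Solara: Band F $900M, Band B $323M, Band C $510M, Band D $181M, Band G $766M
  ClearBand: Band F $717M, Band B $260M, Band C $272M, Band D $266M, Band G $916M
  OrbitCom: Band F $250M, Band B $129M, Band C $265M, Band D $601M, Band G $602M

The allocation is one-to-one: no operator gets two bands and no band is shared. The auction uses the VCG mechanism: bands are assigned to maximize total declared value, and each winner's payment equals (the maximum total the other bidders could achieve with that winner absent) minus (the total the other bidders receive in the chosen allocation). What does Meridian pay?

Meridian pays $96M.

Efficient allocation: VistaNet→Band B ($254M), Meridian→Band C ($977M), Solara→Band F ($900M), ClearBand→Band G ($916M), OrbitCom→Band D ($601M); total welfare W = $3648M.
Meridian receives Band C at value $977M, so the others get W − 977 = $2671M.
Without Meridian: best allocation of the remaining 4 bidders over all 5 bands is VistaNet→Band F ($740M), Solara→Band C ($510M), ClearBand→Band G ($916M), OrbitCom→Band D ($601M), total $2767M.
VCG payment = (others' best without Meridian) − (others' welfare with Meridian) = 2767 − 2671 = $96M.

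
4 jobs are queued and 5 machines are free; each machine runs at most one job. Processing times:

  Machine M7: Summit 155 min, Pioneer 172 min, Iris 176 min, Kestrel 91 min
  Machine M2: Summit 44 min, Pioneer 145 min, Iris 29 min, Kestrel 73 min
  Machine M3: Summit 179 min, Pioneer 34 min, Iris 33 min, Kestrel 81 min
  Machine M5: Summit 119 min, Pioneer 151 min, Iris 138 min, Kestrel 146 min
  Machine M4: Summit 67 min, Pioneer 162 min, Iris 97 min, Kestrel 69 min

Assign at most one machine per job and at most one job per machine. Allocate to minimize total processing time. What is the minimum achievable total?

This is a one-to-one assignment (minimum-cost bipartite matching).
Optimal: Summit→Machine M4 (67 min), Pioneer→Machine M3 (34 min), Iris→Machine M2 (29 min), Kestrel→Machine M7 (91 min) — total 67+34+29+91 = 221 min.
Column-greedy (each machine in turn goes to its cheapest remaining job) gives 273 min, worse by 52.
Swapping Kestrel↔Pioneer (Kestrel→Machine M3 81 min, Pioneer→Machine M7 172 min) adds 128.
Checked against all permutations: 221 min is optimal.

Minimum total: 221 min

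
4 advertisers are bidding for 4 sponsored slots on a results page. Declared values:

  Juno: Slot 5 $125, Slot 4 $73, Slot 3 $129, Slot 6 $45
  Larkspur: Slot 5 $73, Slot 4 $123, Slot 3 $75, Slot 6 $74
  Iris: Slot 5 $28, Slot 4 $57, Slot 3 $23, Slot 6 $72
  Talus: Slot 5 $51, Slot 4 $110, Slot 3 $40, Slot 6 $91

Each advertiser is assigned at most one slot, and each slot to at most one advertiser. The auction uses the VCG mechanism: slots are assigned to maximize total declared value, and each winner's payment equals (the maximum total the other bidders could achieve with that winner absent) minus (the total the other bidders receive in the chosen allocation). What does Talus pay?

Talus pays $50.

Efficient allocation: Juno→Slot 3 ($129), Larkspur→Slot 5 ($73), Iris→Slot 6 ($72), Talus→Slot 4 ($110); total welfare W = $384.
Talus receives Slot 4 at value $110, so the others get W − 110 = $274.
Without Talus: best allocation of the remaining 3 bidders over all 4 slots is Juno→Slot 3 ($129), Larkspur→Slot 4 ($123), Iris→Slot 6 ($72), total $324.
VCG payment = (others' best without Talus) − (others' welfare with Talus) = 324 − 274 = $50.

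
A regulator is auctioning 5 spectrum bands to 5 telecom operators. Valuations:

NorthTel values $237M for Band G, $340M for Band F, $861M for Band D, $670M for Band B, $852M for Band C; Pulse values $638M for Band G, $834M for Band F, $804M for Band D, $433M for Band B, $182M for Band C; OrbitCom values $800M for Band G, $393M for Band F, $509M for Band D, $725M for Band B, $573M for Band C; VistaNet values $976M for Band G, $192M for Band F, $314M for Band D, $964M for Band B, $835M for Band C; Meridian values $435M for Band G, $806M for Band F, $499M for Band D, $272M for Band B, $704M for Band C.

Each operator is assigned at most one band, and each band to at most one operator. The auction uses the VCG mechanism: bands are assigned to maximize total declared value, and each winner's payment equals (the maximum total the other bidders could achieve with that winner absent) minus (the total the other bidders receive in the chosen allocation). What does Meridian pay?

Efficient allocation: NorthTel→Band C ($852M), Pulse→Band D ($804M), OrbitCom→Band G ($800M), VistaNet→Band B ($964M), Meridian→Band F ($806M); total welfare W = $4226M.
Meridian receives Band F at value $806M, so the others get W − 806 = $3420M.
Without Meridian: best allocation of the remaining 4 bidders over all 5 bands is NorthTel→Band D ($861M), Pulse→Band F ($834M), OrbitCom→Band G ($800M), VistaNet→Band B ($964M), total $3459M.
VCG payment = (others' best without Meridian) − (others' welfare with Meridian) = 3459 − 3420 = $39M.

Meridian pays $39M.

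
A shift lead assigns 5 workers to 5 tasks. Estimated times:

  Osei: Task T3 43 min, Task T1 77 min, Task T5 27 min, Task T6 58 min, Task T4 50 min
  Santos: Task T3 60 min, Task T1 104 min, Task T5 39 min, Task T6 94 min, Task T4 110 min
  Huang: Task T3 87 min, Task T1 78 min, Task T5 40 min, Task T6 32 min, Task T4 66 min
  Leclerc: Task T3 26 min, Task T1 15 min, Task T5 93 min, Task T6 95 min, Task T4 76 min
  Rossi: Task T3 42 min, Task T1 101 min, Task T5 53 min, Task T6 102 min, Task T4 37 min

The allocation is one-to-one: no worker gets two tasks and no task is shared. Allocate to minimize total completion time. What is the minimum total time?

This is a one-to-one assignment (minimum-cost bipartite matching).
Optimal: Osei→Task T3 (43 min), Santos→Task T5 (39 min), Huang→Task T6 (32 min), Leclerc→Task T1 (15 min), Rossi→Task T4 (37 min) — total 43+39+32+15+37 = 166 min.
Every other assignment is strictly worse.

Min total: 166 min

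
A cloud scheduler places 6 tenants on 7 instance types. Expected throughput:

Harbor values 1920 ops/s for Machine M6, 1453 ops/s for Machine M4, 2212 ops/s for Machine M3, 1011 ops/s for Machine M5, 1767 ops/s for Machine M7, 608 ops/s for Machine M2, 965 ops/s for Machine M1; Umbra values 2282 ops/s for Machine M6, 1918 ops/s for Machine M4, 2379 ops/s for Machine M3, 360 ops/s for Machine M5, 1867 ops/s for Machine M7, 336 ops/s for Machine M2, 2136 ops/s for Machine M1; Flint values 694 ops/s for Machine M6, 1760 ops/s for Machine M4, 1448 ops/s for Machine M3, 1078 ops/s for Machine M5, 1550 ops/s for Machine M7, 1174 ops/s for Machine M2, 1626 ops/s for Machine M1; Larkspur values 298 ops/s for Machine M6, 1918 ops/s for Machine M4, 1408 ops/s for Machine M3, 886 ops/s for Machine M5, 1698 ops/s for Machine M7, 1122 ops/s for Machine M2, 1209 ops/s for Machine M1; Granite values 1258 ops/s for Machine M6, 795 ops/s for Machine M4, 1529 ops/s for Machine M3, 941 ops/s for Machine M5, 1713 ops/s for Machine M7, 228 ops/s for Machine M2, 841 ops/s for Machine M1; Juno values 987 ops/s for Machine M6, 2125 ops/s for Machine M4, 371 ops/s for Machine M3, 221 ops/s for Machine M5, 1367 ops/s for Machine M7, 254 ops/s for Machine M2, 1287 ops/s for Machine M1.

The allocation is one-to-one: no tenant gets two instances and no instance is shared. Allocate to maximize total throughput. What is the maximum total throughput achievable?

Optimal: Harbor→Machine M3 (2212 ops/s), Umbra→Machine M6 (2282 ops/s), Flint→Machine M1 (1626 ops/s), Larkspur→Machine M2 (1122 ops/s), Granite→Machine M7 (1713 ops/s), Juno→Machine M4 (2125 ops/s) — total 2212+2282+1626+1122+1713+2125 = 11080 ops/s.
Next-best assignment: Harbor→Machine M6, Umbra→Machine M3, Flint→Machine M1, Larkspur→Machine M2, Granite→Machine M7, Juno→Machine M4 = 10885 ops/s.
Swapping Umbra↔Flint (Umbra→Machine M1 2136 ops/s, Flint→Machine M6 694 ops/s) loses 1078.
Checked against all permutations: 11080 ops/s is optimal.

Max total: 11080 ops/s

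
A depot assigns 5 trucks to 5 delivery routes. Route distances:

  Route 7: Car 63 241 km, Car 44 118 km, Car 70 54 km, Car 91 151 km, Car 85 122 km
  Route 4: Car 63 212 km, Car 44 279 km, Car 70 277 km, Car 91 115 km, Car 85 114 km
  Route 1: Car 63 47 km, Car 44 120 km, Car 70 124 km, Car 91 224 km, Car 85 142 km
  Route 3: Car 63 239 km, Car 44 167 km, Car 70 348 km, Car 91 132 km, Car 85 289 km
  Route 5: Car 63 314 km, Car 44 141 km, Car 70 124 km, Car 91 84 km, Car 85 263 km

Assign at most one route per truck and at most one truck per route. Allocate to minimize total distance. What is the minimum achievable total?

Optimal: Car 63→Route 1 (47 km), Car 44→Route 3 (167 km), Car 70→Route 7 (54 km), Car 91→Route 5 (84 km), Car 85→Route 4 (114 km) — total 47+167+54+84+114 = 466 km.
Swapping Car 70↔Car 44 (Car 70→Route 3 348 km, Car 44→Route 7 118 km) adds 245.

Min total: 466 km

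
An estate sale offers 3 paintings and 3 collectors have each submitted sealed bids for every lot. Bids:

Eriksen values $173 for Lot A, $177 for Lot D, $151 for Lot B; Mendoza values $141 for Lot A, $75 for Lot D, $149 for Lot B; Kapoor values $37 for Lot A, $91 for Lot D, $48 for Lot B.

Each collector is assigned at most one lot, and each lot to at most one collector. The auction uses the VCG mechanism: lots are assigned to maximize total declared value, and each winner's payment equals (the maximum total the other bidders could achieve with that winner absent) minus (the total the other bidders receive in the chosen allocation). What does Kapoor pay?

Kapoor pays $4.

Efficient allocation: Eriksen→Lot A ($173), Mendoza→Lot B ($149), Kapoor→Lot D ($91); total welfare W = $413.
Kapoor receives Lot D at value $91, so the others get W − 91 = $322.
Without Kapoor: best allocation of the remaining 2 bidders over all 3 lots is Eriksen→Lot D ($177), Mendoza→Lot B ($149), total $326.
VCG payment = (others' best without Kapoor) − (others' welfare with Kapoor) = 326 − 322 = $4.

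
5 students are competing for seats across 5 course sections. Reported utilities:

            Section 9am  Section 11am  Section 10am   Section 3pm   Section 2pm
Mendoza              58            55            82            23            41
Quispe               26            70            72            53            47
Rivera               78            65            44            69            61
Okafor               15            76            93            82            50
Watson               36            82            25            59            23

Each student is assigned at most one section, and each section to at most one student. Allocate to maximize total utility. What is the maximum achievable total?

Optimal: Mendoza→Section 10am (82 points), Quispe→Section 2pm (47 points), Rivera→Section 9am (78 points), Okafor→Section 3pm (82 points), Watson→Section 11am (82 points) — total 82+47+78+82+82 = 371 points.
Column-greedy (each section in turn goes to its best remaining student) gives 347 points, worse by 24.
Next-best assignment: Mendoza→Section 9am, Quispe→Section 10am, Rivera→Section 2pm, Okafor→Section 3pm, Watson→Section 11am = 355 points.
Swapping Quispe↔Mendoza (Quispe→Section 10am 72 points, Mendoza→Section 2pm 41 points) loses 16.
Checked against all permutations: 371 points is optimal.

Maximum total: 371 points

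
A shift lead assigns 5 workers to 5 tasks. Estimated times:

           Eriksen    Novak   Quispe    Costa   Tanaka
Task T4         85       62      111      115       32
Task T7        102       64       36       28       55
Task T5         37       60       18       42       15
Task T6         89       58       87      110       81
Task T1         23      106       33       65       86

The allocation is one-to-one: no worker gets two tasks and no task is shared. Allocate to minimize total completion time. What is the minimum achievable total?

Optimal: Eriksen→Task T1 (23 min), Novak→Task T6 (58 min), Quispe→Task T5 (18 min), Costa→Task T7 (28 min), Tanaka→Task T4 (32 min) — total 23+58+18+28+32 = 159 min.
Min-entry greedy (repeatedly take the single cheapest remaining cell) gives 235 min, worse by 76.
Swapping Tanaka↔Costa (Tanaka→Task T7 55 min, Costa→Task T4 115 min) adds 110.

Minimum total: 159 min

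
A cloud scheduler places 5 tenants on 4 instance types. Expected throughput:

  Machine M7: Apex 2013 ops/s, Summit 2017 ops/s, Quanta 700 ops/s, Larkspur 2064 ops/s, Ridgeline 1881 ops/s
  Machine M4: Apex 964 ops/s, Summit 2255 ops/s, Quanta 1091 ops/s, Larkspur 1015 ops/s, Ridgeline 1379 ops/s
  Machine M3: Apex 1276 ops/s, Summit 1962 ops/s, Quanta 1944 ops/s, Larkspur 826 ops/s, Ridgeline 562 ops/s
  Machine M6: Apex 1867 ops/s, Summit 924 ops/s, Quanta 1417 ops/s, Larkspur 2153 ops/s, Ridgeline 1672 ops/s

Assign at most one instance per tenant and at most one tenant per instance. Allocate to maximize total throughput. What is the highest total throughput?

Max total: 8365 ops/s

Optimal: Apex→Machine M7 (2013 ops/s), Summit→Machine M4 (2255 ops/s), Quanta→Machine M3 (1944 ops/s), Larkspur→Machine M6 (2153 ops/s) — total 2013+2255+1944+2153 = 8365 ops/s.
Column-greedy (each instance in turn goes to its best remaining tenant) gives 8130 ops/s, worse by 235.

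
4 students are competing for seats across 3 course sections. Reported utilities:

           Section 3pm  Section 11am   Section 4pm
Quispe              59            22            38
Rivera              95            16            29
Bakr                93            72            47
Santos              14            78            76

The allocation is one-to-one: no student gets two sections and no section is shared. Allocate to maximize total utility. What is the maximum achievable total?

Max total: 243 points

Optimal: Rivera→Section 3pm (95 points), Bakr→Section 11am (72 points), Santos→Section 4pm (76 points) — total 95+72+76 = 243 points.
Next-best assignment: Rivera→Section 3pm, Santos→Section 11am, Bakr→Section 4pm = 220 points.
No other one-to-one assignment exceeds 243 points.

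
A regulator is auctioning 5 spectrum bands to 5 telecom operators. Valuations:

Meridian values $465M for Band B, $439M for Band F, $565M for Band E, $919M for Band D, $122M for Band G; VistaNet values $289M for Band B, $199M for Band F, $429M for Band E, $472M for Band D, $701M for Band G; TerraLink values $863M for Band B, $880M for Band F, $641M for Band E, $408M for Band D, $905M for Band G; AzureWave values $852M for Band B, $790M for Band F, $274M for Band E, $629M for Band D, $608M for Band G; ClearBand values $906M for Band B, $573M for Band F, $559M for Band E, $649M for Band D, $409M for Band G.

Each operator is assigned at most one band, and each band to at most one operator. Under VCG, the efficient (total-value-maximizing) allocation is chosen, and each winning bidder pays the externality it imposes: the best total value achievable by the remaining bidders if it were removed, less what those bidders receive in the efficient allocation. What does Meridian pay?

Efficient allocation: Meridian→Band D ($919M), VistaNet→Band G ($701M), TerraLink→Band E ($641M), AzureWave→Band F ($790M), ClearBand→Band B ($906M); total welfare W = $3957M.
Meridian receives Band D at value $919M, so the others get W − 919 = $3038M.
Without Meridian: best allocation of the remaining 4 bidders over all 5 bands is VistaNet→Band G ($701M), TerraLink→Band F ($880M), AzureWave→Band D ($629M), ClearBand→Band B ($906M), total $3116M.
VCG payment = (others' best without Meridian) − (others' welfare with Meridian) = 3116 − 3038 = $78M.

Meridian pays $78M.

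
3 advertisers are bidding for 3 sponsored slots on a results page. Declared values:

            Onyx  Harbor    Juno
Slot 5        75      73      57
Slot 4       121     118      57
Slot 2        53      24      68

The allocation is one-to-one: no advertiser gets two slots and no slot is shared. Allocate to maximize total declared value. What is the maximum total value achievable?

Maximum total: $262

Optimal: Onyx→Slot 4 ($121), Harbor→Slot 5 ($73), Juno→Slot 2 ($68) — total 121+73+68 = $262.
Column-greedy (each slot in turn goes to its best remaining advertiser) gives $261, worse by 1.
Checked against all permutations: $262 is optimal.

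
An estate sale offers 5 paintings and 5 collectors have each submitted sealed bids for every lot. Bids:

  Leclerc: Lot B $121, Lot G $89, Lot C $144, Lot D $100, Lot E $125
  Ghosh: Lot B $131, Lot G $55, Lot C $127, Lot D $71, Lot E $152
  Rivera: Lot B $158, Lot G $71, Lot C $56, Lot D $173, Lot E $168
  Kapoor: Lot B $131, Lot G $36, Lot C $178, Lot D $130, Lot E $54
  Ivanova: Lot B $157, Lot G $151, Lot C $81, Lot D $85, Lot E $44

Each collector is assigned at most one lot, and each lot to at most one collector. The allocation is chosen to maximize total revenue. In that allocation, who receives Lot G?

Treat this as an assignment problem: match each collector to one lot.
Optimal: Leclerc→Lot B ($121), Ghosh→Lot E ($152), Rivera→Lot D ($173), Kapoor→Lot C ($178), Ivanova→Lot G ($151) — total 121+152+173+178+151 = $775.
Max-entry greedy (repeatedly take the single best remaining cell) gives $749, worse by 26.
Swapping Rivera↔Kapoor (Rivera→Lot C $56, Kapoor→Lot D $130) loses 165.
Ivanova's own top lot is Lot B ($157), but forcing Ivanova→Lot B and reassigning the rest optimally gives only $749 — worse by 26.

Ivanova receives Lot G.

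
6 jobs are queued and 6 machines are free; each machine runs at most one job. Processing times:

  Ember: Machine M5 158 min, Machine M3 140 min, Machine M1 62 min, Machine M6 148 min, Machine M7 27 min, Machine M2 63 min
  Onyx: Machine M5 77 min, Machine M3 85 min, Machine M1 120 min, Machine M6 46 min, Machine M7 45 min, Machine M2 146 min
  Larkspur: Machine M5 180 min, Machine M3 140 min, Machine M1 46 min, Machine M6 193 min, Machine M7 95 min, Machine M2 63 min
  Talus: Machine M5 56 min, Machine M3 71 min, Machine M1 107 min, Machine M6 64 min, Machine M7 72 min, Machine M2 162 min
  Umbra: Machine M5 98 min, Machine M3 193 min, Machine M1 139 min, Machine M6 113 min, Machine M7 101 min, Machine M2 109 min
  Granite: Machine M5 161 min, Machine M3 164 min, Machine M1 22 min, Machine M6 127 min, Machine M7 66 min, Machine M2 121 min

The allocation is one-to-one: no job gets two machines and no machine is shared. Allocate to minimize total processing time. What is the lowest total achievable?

Optimal: Ember→Machine M7 (27 min), Onyx→Machine M6 (46 min), Larkspur→Machine M2 (63 min), Talus→Machine M3 (71 min), Umbra→Machine M5 (98 min), Granite→Machine M1 (22 min) — total 27+46+63+71+98+22 = 327 min.
Next-best assignment: Ember→Machine M7, Onyx→Machine M3, Larkspur→Machine M2, Talus→Machine M6, Umbra→Machine M5, Granite→Machine M1 = 359 min.

Min total: 327 min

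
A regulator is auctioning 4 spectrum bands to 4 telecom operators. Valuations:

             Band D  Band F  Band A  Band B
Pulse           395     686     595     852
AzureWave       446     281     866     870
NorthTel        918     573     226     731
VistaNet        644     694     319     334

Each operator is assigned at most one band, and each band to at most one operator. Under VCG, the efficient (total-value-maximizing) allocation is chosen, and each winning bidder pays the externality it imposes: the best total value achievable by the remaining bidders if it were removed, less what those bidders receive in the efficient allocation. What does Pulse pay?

Efficient allocation: Pulse→Band B ($852M), AzureWave→Band A ($866M), NorthTel→Band D ($918M), VistaNet→Band F ($694M); total welfare W = $3330M.
Pulse receives Band B at value $852M, so the others get W − 852 = $2478M.
Without Pulse: best allocation of the remaining 3 bidders over all 4 bands is AzureWave→Band B ($870M), NorthTel→Band D ($918M), VistaNet→Band F ($694M), total $2482M.
VCG payment = (others' best without Pulse) − (others' welfare with Pulse) = 2482 − 2478 = $4M.

Pulse pays $4M.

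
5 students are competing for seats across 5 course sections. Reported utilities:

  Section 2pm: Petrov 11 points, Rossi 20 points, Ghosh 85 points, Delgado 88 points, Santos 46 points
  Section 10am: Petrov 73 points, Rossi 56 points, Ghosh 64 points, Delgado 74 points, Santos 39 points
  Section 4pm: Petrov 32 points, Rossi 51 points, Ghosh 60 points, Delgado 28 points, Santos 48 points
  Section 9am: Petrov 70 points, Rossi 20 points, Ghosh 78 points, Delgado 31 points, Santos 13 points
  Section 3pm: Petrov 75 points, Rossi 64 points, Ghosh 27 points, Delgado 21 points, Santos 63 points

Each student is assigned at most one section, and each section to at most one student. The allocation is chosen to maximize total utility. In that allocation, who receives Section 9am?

Ghosh receives Section 9am.

Optimal: Petrov→Section 10am (73 points), Rossi→Section 4pm (51 points), Ghosh→Section 9am (78 points), Delgado→Section 2pm (88 points), Santos→Section 3pm (63 points) — total 73+51+78+88+63 = 353 points.
Max-entry greedy (repeatedly take the single best remaining cell) gives 345 points, worse by 8.
Ghosh's own top section is Section 2pm (85 points), but forcing Ghosh→Section 2pm and reassigning the rest optimally gives only 343 points — worse by 10.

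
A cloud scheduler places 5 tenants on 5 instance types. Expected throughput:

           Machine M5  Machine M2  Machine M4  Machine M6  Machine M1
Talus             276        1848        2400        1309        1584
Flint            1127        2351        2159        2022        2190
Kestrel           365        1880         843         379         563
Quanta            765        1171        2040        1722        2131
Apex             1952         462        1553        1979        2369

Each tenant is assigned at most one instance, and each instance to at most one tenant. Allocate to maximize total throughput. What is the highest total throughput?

Maximum total: 10385 ops/s

Optimal: Talus→Machine M4 (2400 ops/s), Flint→Machine M6 (2022 ops/s), Kestrel→Machine M2 (1880 ops/s), Quanta→Machine M1 (2131 ops/s), Apex→Machine M5 (1952 ops/s) — total 2400+2022+1880+2131+1952 = 10385 ops/s.
Next-best assignment: Talus→Machine M4, Flint→Machine M1, Kestrel→Machine M2, Quanta→Machine M6, Apex→Machine M5 = 10144 ops/s.
Swapping Quanta↔Kestrel (Quanta→Machine M2 1171 ops/s, Kestrel→Machine M1 563 ops/s) loses 2277.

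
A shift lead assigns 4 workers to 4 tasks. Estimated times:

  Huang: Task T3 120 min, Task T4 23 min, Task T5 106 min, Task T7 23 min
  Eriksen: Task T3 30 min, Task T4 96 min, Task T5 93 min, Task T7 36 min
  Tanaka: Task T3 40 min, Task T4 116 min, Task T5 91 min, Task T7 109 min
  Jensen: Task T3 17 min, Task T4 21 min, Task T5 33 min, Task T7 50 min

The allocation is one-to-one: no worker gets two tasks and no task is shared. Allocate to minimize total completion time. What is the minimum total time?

Optimal: Huang→Task T4 (23 min), Eriksen→Task T7 (36 min), Tanaka→Task T3 (40 min), Jensen→Task T5 (33 min) — total 23+36+40+33 = 132 min.
Row-greedy (each worker in turn takes its cheapest remaining task) gives 194 min, worse by 62.
Checked against all permutations: 132 min is optimal.

Minimum total: 132 min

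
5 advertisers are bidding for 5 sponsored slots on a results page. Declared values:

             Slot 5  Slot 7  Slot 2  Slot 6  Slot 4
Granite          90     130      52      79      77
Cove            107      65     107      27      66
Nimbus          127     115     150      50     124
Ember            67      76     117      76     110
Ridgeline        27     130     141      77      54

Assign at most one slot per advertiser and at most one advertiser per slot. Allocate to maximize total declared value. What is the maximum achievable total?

Optimal: Granite→Slot 7 ($130), Cove→Slot 5 ($107), Nimbus→Slot 4 ($124), Ember→Slot 6 ($76), Ridgeline→Slot 2 ($141) — total 130+107+124+76+141 = $578.
Row-greedy (each advertiser in turn takes its best remaining slot) gives $574, worse by 4.
Next-best assignment: Granite→Slot 6, Cove→Slot 5, Nimbus→Slot 2, Ember→Slot 4, Ridgeline→Slot 7 = $576.

Maximum total: $578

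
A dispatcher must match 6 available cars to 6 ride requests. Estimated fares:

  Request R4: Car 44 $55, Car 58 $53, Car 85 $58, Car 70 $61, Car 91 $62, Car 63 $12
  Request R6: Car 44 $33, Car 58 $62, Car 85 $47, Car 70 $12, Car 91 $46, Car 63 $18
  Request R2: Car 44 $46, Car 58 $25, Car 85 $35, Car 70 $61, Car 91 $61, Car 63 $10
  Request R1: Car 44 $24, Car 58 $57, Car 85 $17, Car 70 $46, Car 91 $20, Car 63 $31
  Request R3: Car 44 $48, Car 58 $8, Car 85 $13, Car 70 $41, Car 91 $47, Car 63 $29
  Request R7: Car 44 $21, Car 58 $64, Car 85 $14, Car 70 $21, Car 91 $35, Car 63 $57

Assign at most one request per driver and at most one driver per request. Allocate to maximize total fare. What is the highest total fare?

Max total: $332

Optimal: Car 44→Request R3 ($48), Car 58→Request R6 ($62), Car 85→Request R4 ($58), Car 70→Request R1 ($46), Car 91→Request R2 ($61), Car 63→Request R7 ($57) — total 48+62+58+46+61+57 = $332.
Row-greedy (each driver in turn takes its best remaining request) gives $305, worse by 27.
Checked against all permutations: $332 is optimal.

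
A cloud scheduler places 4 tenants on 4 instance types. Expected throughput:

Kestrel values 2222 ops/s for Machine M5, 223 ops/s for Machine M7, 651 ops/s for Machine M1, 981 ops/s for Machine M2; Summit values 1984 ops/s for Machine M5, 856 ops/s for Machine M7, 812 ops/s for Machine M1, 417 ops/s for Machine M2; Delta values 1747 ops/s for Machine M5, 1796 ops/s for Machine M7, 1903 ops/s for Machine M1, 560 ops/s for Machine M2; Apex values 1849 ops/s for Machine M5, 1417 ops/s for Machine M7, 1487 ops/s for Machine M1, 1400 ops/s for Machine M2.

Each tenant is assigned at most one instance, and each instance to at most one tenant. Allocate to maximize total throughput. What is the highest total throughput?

Maximum total: 6381 ops/s

Optimal: Kestrel→Machine M5 (2222 ops/s), Summit→Machine M7 (856 ops/s), Delta→Machine M1 (1903 ops/s), Apex→Machine M2 (1400 ops/s) — total 2222+856+1903+1400 = 6381 ops/s.
Swapping Kestrel↔Apex (Kestrel→Machine M2 981 ops/s, Apex→Machine M5 1849 ops/s) loses 792.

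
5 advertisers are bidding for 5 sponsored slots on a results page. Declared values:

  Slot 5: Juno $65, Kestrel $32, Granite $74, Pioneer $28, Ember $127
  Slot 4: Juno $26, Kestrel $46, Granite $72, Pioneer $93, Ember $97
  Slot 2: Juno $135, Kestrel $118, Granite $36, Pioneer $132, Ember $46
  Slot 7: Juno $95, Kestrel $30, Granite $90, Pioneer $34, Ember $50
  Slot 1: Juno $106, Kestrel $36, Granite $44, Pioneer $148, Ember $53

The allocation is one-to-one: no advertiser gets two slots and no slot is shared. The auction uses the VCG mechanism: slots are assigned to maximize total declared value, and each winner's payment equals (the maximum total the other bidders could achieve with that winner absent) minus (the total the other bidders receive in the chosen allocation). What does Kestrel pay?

Kestrel pays $58.

Efficient allocation: Juno→Slot 7 ($95), Kestrel→Slot 2 ($118), Granite→Slot 4 ($72), Pioneer→Slot 1 ($148), Ember→Slot 5 ($127); total welfare W = $560.
Kestrel receives Slot 2 at value $118, so the others get W − 118 = $442.
Without Kestrel: best allocation of the remaining 4 bidders over all 5 slots is Juno→Slot 2 ($135), Granite→Slot 7 ($90), Pioneer→Slot 1 ($148), Ember→Slot 5 ($127), total $500.
VCG payment = (others' best without Kestrel) − (others' welfare with Kestrel) = 500 − 442 = $58.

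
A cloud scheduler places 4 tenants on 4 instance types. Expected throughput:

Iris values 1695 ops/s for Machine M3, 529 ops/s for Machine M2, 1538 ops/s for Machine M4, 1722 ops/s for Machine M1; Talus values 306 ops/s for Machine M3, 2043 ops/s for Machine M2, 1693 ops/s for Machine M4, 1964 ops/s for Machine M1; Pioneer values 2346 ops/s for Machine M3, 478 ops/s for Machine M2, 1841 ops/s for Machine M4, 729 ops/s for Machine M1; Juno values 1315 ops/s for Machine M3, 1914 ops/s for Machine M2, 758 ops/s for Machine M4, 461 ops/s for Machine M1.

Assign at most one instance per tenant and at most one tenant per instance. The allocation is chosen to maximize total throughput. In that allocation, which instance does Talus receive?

Talus receives Machine M1.

Optimal: Iris→Machine M4 (1538 ops/s), Talus→Machine M1 (1964 ops/s), Pioneer→Machine M3 (2346 ops/s), Juno→Machine M2 (1914 ops/s) — total 1538+1964+2346+1914 = 7762 ops/s.
Row-greedy (each tenant in turn takes its best remaining instance) gives 6869 ops/s, worse by 893.
No other one-to-one assignment exceeds 7762 ops/s.
Talus's own top instance is Machine M2 (2043 ops/s), but forcing Talus→Machine M2 and reassigning the rest optimally gives only 6921 ops/s — worse by 841.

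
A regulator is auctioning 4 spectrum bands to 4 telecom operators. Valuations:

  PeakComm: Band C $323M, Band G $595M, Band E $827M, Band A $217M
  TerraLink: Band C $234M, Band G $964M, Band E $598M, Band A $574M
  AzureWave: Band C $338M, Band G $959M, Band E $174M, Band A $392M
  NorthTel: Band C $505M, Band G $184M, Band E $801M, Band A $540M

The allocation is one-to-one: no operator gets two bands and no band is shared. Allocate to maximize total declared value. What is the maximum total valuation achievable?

Max total: $2865M

Optimal: PeakComm→Band E ($827M), TerraLink→Band A ($574M), AzureWave→Band G ($959M), NorthTel→Band C ($505M) — total 827+574+959+505 = $2865M.
Max-entry greedy (repeatedly take the single best remaining cell) gives $2669M, worse by 196.
Swapping AzureWave↔PeakComm (AzureWave→Band E $174M, PeakComm→Band G $595M) loses 1017.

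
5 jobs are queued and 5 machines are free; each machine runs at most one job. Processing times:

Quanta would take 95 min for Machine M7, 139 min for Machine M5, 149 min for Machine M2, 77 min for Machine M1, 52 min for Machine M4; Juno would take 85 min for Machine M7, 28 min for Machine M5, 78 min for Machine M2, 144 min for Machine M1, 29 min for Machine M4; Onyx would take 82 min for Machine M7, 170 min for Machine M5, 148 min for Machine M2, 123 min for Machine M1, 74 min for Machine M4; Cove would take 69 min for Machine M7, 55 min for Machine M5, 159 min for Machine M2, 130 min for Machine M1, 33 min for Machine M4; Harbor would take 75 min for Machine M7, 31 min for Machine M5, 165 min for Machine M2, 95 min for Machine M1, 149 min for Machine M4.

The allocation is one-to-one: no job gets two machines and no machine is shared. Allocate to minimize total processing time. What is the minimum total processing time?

Treat this as an assignment problem: match each job to one machine.
Optimal: Quanta→Machine M1 (77 min), Juno→Machine M2 (78 min), Onyx→Machine M7 (82 min), Cove→Machine M4 (33 min), Harbor→Machine M5 (31 min) — total 77+78+82+33+31 = 301 min.
Column-greedy (each machine in turn goes to its cheapest remaining job) gives 471 min, worse by 170.
Next-best assignment: Quanta→Machine M1, Juno→Machine M2, Onyx→Machine M4, Cove→Machine M7, Harbor→Machine M5 = 329 min.

Minimum total: 301 min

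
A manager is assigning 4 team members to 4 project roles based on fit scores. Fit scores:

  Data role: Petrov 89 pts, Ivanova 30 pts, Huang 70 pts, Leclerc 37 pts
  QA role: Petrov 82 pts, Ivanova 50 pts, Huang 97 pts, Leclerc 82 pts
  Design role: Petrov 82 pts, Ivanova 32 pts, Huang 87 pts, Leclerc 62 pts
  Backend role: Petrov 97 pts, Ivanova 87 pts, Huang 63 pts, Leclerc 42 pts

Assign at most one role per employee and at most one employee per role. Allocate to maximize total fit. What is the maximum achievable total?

Optimal: Petrov→Data role (89 pts), Ivanova→Backend role (87 pts), Huang→Design role (87 pts), Leclerc→QA role (82 pts) — total 89+87+87+82 = 345 pts.
Column-greedy (each role in turn goes to its best remaining employee) gives 335 pts, worse by 10.
Next-best assignment: Petrov→Data role, Ivanova→Backend role, Huang→QA role, Leclerc→Design role = 335 pts.
Swapping Petrov↔Ivanova (Petrov→Backend role 97 pts, Ivanova→Data role 30 pts) loses 49.

Maximum total: 345 pts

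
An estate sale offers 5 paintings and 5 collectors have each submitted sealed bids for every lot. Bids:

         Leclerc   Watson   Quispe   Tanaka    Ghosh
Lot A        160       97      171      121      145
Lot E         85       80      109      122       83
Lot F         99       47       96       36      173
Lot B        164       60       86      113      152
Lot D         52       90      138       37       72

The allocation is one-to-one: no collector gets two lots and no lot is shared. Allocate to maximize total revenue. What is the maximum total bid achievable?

Optimal: Leclerc→Lot B ($164), Watson→Lot D ($90), Quispe→Lot A ($171), Tanaka→Lot E ($122), Ghosh→Lot F ($173) — total 164+90+171+122+173 = $720.
Row-greedy (each collector in turn takes its best remaining lot) gives $694, worse by 26.
Next-best assignment: Leclerc→Lot B, Watson→Lot A, Quispe→Lot D, Tanaka→Lot E, Ghosh→Lot F = $694.
No other one-to-one assignment exceeds $720.

Maximum total: $720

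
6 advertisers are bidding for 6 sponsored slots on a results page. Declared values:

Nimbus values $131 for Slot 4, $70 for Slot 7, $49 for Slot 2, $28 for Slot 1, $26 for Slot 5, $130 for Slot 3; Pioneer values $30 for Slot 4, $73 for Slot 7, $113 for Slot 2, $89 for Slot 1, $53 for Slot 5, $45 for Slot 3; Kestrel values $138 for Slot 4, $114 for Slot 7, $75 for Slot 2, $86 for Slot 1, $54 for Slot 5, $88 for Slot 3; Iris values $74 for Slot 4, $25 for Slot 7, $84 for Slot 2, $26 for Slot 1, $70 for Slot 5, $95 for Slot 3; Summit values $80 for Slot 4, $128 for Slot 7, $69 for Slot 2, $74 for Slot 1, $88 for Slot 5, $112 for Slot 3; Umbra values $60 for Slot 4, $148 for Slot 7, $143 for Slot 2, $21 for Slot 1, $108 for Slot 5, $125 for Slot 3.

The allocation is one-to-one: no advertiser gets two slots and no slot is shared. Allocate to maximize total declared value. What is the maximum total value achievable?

This is the linear assignment problem.
Optimal: Nimbus→Slot 3 ($130), Pioneer→Slot 1 ($89), Kestrel→Slot 4 ($138), Iris→Slot 5 ($70), Summit→Slot 7 ($128), Umbra→Slot 2 ($143) — total 130+89+138+70+128+143 = $698.
Max-entry greedy (repeatedly take the single best remaining cell) gives $643, worse by 55.
Next-best assignment: Nimbus→Slot 3, Pioneer→Slot 1, Kestrel→Slot 4, Iris→Slot 2, Summit→Slot 7, Umbra→Slot 5 = $677.
Checked against all permutations: $698 is optimal.

Max total: $698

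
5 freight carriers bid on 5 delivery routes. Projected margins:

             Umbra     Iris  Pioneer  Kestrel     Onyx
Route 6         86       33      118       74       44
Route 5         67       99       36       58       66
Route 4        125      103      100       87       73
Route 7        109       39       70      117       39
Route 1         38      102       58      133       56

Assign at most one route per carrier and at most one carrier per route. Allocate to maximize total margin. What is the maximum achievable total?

Maximum total: $532k

Optimal: Umbra→Route 7 ($109k), Iris→Route 5 ($99k), Pioneer→Route 6 ($118k), Kestrel→Route 1 ($133k), Onyx→Route 4 ($73k) — total 109+99+118+133+73 = $532k.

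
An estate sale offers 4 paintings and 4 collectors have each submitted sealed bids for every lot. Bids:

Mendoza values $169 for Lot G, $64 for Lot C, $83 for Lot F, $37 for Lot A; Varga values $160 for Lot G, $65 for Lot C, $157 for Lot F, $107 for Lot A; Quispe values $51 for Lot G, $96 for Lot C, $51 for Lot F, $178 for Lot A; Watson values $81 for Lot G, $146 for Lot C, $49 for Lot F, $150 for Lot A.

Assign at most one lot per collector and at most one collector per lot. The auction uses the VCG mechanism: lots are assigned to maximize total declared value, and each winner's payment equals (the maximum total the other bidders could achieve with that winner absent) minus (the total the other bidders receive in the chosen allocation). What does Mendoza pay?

Mendoza pays $3.

Efficient allocation: Mendoza→Lot G ($169), Varga→Lot F ($157), Quispe→Lot A ($178), Watson→Lot C ($146); total welfare W = $650.
Mendoza receives Lot G at value $169, so the others get W − 169 = $481.
Without Mendoza: best allocation of the remaining 3 bidders over all 4 lots is Varga→Lot G ($160), Quispe→Lot A ($178), Watson→Lot C ($146), total $484.
VCG payment = (others' best without Mendoza) − (others' welfare with Mendoza) = 484 − 481 = $3.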